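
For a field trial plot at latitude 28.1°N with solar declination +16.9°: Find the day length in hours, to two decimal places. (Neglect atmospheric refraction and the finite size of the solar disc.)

The sunset hour angle satisfies cos H_s = −tan φ tan δ = -0.1622, giving H_s = 99.33°.
Day length = 2 H_s / 15° h⁻¹ = 198.66° / 15 = 13.244 h.

13.24 hours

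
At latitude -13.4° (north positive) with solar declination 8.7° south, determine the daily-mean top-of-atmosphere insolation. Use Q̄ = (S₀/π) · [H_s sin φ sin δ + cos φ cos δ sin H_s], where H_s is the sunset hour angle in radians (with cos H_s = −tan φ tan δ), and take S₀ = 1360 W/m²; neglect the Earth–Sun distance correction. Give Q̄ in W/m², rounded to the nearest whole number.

The sunset hour angle satisfies cos H_s = −tan φ tan δ = -0.0365, giving H_s = 92.09°. In radians, H_s = 1.6073.
H_s sin φ sin δ = 1.6073 × -0.2317 × -0.1513 = 0.0563.
cos φ cos δ sin H_s = 0.9728 × 0.9885 × 0.9993 = 0.9609.
Q̄ = (1360/π) × (0.0563 + 0.9609) = 432.90 × 1.0172 = 440.35 W/m².

440 W/m²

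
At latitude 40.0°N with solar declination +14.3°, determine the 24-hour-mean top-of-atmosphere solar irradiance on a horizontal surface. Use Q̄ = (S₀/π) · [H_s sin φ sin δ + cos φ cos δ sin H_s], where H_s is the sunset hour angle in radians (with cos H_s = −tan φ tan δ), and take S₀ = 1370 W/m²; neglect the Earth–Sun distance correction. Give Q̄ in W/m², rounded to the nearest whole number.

cos H_s = −tan(40.0°) · tan(14.3°) = -0.2139, so H_s = arccos(-0.2139) = 102.35°. In radians, H_s = 1.7863.
H_s sin φ sin δ = 1.7863 × 0.6428 × 0.2470 = 0.2836.
cos φ cos δ sin H_s = 0.7660 × 0.9690 × 0.9769 = 0.7251.
Q̄ = (1370/π) × (0.2836 + 0.7251) = 436.08 × 1.0087 = 439.87 W/m².

440 W/m²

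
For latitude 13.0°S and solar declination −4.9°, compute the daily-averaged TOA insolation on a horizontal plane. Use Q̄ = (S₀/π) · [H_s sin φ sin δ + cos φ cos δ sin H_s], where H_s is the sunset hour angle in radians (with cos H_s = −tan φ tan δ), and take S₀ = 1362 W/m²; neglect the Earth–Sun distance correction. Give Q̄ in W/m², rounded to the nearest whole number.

434 W/m²

cos H_s = −tan(-13.0°) · tan(-4.9°) = -0.0198, so H_s = arccos(-0.0198) = 91.13°. In radians, H_s = 1.5905.
H_s sin φ sin δ = 1.5905 × -0.2250 × -0.0854 = 0.0306.
cos φ cos δ sin H_s = 0.9744 × 0.9963 × 0.9998 = 0.9706.
Q̄ = (1362/π) × (0.0306 + 0.9706) = 433.54 × 1.0012 = 434.06 W/m².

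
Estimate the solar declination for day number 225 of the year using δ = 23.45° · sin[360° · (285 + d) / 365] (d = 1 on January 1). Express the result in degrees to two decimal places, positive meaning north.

+14.11°

360 × (285 + 225) / 365 = 503.014°; sin(503.014°) = 0.6016.
δ = 23.45 × 0.6016 = 14.108° ≈ +14.11°.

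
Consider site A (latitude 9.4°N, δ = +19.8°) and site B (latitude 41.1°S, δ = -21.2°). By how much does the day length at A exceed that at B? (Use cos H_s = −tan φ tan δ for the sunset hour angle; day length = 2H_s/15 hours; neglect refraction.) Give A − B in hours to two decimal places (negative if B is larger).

-2.18 h

A: H_s = arccos(−tan 9.4° · tan 19.8°) = 93.42°, so 2H_s/15 = 12.4560 h.
B: H_s = arccos(−tan -41.1° · tan -21.2°) = 109.78°, so 2H_s/15 = 14.6373 h.
A − B = 12.4560 − 14.6373 = -2.1813 h.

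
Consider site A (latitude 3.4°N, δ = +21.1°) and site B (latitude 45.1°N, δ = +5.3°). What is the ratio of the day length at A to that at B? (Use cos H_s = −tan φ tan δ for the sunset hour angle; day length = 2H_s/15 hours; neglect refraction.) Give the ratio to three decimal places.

0.958

A: H_s = arccos(−tan 3.4° · tan 21.1°) = 91.31°, so 2H_s/15 = 12.1747 h.
B: H_s = arccos(−tan 45.1° · tan 5.3°) = 95.34°, so 2H_s/15 = 12.7120 h.
Ratio A/B = 12.1747 / 12.7120 = 0.9577.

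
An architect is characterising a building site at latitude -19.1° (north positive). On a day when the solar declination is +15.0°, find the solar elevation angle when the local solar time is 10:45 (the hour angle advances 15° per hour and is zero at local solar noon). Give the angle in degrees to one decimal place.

Hour angle H = 15° × (10.75 − 12) = -18.75°.
cos θ_z = sin(-19.1°) sin(15.0°) + cos(-19.1°) cos(15.0°) cos(-18.75°) = -0.0847 + 0.8643 = 0.7796.
θ_z = arccos(0.7796) = 38.78°, so the elevation is 90° − 38.78° = 51.22°.

51.2°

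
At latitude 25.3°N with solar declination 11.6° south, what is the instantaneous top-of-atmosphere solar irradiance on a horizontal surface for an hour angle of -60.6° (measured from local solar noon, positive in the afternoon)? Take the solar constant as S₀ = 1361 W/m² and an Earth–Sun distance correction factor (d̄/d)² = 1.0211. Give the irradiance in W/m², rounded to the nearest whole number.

cos θ_z = sin(25.3°) sin(-11.6°) + cos(25.3°) cos(-11.6°) cos(-60.60°) = -0.0859 + 0.4348 = 0.3489.
Top-of-atmosphere irradiance = S₀ (d̄/d)² cos θ_z = 1361 × 1.0211 × 0.3489 = 484.87 W/m².

485 W/m²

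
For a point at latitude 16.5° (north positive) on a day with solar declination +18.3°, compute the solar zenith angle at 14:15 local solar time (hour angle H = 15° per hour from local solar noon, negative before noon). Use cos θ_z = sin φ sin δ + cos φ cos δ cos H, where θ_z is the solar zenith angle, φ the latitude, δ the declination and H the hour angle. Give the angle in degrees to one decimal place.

Hour angle H = 15° × (14.25 − 12) = 33.75°.
With φ = 16.5°, δ = 18.3°, H = 33.75°: sin φ sin δ = 0.0892, cos φ cos δ cos H = 0.7569, so cos θ_z = 0.8461.
θ_z = arccos(0.8461) = 32.21°.

32.2°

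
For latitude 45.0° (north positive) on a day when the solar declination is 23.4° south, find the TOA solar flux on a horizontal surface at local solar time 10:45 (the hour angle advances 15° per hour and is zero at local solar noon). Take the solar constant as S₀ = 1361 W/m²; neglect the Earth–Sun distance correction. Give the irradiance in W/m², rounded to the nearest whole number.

454 W/m²

Hour angle H = 15° × (10.75 − 12) = -18.75°.
cos θ_z = sin(45.0°) sin(-23.4°) + cos(45.0°) cos(-23.4°) cos(-18.75°) = -0.2808 + 0.6145 = 0.3337.
Top-of-atmosphere irradiance = S₀ cos θ_z = 1361 × 0.3337 = 454.17 W/m².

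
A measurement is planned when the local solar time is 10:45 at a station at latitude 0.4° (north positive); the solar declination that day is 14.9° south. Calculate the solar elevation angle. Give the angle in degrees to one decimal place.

Hour angle H = 15° × (10.75 − 12) = -18.75°.
cos θ_z = sin φ sin δ + cos φ cos δ cos H = (0.0070)(-0.2571) + (1.0000)(0.9664)(0.9469) = 0.9133.
θ_z = arccos(0.9133) = 24.03°, so the elevation is 90° − 24.03° = 65.97°.

66.0°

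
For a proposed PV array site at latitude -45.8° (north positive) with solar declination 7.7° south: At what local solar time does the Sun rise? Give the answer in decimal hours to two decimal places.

5.47 h

cos H_s = −tan(-45.8°) · tan(-7.7°) = -0.1390, so H_s = arccos(-0.1390) = 97.99°.
Sunrise is at 12 − H_s/15 = 12 − 6.533 = 5.467 h local solar time.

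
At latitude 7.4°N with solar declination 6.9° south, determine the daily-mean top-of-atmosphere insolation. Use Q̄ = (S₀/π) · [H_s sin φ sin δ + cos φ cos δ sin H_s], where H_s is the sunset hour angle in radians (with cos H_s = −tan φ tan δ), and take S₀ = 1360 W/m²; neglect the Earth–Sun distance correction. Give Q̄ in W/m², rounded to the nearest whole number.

cos H_s = −tan(7.4°) · tan(-6.9°) = 0.0157, so H_s = arccos(0.0157) = 89.10°. In radians, H_s = 1.5551.
H_s sin φ sin δ = 1.5551 × 0.1288 × -0.1201 = -0.0241.
cos φ cos δ sin H_s = 0.9917 × 0.9928 × 0.9999 = 0.9845.
Q̄ = (1360/π) × (-0.0241 + 0.9845) = 432.90 × 0.9604 = 415.76 W/m².

416 W/m²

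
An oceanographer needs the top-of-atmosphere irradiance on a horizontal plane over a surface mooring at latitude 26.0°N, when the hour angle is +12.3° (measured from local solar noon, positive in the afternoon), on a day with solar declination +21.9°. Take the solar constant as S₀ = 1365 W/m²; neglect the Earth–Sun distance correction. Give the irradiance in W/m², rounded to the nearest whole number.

1335 W/m²

cos θ_z = sin(26.0°) sin(21.9°) + cos(26.0°) cos(21.9°) cos(12.30°) = 0.1635 + 0.8148 = 0.9783.
Top-of-atmosphere irradiance = S₀ cos θ_z = 1365 × 0.9783 = 1335.38 W/m².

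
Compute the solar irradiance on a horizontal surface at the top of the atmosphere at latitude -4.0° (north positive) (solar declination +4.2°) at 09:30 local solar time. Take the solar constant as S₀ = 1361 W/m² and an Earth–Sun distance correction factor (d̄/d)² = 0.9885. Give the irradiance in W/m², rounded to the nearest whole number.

Hour angle H = 15° × (9.5 − 12) = -37.50°.
With φ = -4.0°, δ = 4.2°, H = -37.50°: sin φ sin δ = -0.0051, cos φ cos δ cos H = 0.7893, so cos θ_z = 0.7842.
Top-of-atmosphere irradiance = S₀ (d̄/d)² cos θ_z = 1361 × 0.9885 × 0.7842 = 1055.02 W/m².

1055 W/m²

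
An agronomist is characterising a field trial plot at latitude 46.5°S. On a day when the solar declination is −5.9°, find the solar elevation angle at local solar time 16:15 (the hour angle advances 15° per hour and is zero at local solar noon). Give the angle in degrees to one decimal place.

22.2°

Hour angle H = 15° × (16.25 − 12) = 63.75°.
cos θ_z = sin φ sin δ + cos φ cos δ cos H = (-0.7254)(-0.1028) + (0.6884)(0.9947)(0.4423) = 0.3774.
θ_z = arccos(0.3774) = 67.83°, so the elevation is 90° − 67.83° = 22.17°.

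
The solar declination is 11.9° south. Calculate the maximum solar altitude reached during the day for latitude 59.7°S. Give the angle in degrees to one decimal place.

42.2°

At local solar noon the hour angle is zero, so the elevation is 90° − |φ − δ| = 90° − |-59.7° − (-11.9°)| = 90° − 47.8° = 42.2°.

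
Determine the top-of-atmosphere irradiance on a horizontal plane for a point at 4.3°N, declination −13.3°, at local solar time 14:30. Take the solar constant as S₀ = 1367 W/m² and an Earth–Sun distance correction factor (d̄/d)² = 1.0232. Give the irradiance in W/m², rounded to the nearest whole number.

1053 W/m²

Hour angle H = 15° × (14.5 − 12) = 37.50°.
cos θ_z = sin(4.3°) sin(-13.3°) + cos(4.3°) cos(-13.3°) cos(37.50°) = -0.0172 + 0.7699 = 0.7527.
Top-of-atmosphere irradiance = S₀ (d̄/d)² cos θ_z = 1367 × 1.0232 × 0.7527 = 1052.81 W/m².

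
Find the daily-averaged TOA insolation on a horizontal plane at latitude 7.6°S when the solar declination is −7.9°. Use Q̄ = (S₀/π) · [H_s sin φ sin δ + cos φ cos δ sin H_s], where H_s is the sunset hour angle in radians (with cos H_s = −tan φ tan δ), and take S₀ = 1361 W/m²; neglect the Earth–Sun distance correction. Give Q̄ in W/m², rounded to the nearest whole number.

438 W/m²

−tan φ tan δ = −(-0.1334)(-0.1388) = -0.0185; H_s = arccos(-0.0185) = 91.06°. In radians, H_s = 1.5893.
H_s sin φ sin δ = 1.5893 × -0.1323 × -0.1374 = 0.0289.
cos φ cos δ sin H_s = 0.9912 × 0.9905 × 0.9998 = 0.9816.
Q̄ = (1361/π) × (0.0289 + 0.9816) = 433.22 × 1.0105 = 437.77 W/m².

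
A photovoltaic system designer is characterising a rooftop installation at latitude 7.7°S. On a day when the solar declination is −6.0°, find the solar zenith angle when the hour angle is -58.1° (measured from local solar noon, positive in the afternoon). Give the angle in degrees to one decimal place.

57.7°

cos θ_z = sin φ sin δ + cos φ cos δ cos H = (-0.1340)(-0.1045) + (0.9910)(0.9945)(0.5284) = 0.5348.
θ_z = arccos(0.5348) = 57.67°.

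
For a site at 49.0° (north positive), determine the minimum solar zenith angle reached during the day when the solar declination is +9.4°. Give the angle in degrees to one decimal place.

At local solar noon the hour angle is zero, so the zenith angle is |φ − δ| = |49.0° − (9.4°)| = 39.6°.

39.6°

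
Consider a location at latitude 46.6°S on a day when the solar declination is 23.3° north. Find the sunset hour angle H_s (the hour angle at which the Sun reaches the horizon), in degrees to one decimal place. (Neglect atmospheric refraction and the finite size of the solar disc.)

62.9°

cos H_s = −tan(-46.6°) · tan(23.3°) = 0.4554, so H_s = arccos(0.4554) = 62.91°.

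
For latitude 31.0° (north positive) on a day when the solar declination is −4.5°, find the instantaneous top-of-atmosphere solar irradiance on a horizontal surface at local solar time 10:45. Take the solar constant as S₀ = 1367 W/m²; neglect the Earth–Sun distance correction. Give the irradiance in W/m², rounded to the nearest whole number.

1051 W/m²

Hour angle H = 15° × (10.75 − 12) = -18.75°.
cos θ_z = sin(31.0°) sin(-4.5°) + cos(31.0°) cos(-4.5°) cos(-18.75°) = -0.0404 + 0.8092 = 0.7688.
Top-of-atmosphere irradiance = S₀ cos θ_z = 1367 × 0.7688 = 1050.95 W/m².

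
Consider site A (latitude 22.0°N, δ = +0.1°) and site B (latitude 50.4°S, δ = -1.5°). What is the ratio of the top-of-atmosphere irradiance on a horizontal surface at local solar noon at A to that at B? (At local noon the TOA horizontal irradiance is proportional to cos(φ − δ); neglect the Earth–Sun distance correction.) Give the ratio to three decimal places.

1.411

A: cos θ_z = cos(22.0° − (0.1°)) = 0.9278.
B: cos θ_z = cos(-50.4° − (-1.5°)) = 0.6574.
Ratio A/B = 0.9278 / 0.6574 = 1.4113.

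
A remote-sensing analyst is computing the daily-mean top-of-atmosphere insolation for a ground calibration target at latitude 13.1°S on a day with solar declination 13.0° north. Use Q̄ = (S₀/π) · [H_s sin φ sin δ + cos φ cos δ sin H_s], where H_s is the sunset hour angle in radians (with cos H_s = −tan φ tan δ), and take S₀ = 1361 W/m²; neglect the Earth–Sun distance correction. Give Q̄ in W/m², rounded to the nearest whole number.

The sunset hour angle satisfies cos H_s = −tan φ tan δ = 0.0537, giving H_s = 86.92°. In radians, H_s = 1.5170.
H_s sin φ sin δ = 1.5170 × -0.2267 × 0.2250 = -0.0774.
cos φ cos δ sin H_s = 0.9740 × 0.9744 × 0.9986 = 0.9477.
Q̄ = (1361/π) × (-0.0774 + 0.9477) = 433.22 × 0.8703 = 377.03 W/m².

377 W/m²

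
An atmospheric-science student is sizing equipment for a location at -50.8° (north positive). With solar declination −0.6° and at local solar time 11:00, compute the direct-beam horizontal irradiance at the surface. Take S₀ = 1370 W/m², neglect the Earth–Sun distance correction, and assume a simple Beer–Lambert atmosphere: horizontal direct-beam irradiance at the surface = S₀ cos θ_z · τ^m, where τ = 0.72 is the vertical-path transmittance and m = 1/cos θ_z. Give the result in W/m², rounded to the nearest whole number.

498 W/m²

Hour angle H = 15° × (11 − 12) = -15.00°.
With φ = -50.8°, δ = -0.6°, H = -15.00°: sin φ sin δ = 0.0081, cos φ cos δ cos H = 0.6105, so cos θ_z = 0.6186.
Air mass m = 1/cos θ_z = 1/0.6186 = 1.617; τ^m = 0.72^1.617 = 0.5879.
Surface direct beam = 1370 × 0.6186 × 0.5879 = 498.23 W/m².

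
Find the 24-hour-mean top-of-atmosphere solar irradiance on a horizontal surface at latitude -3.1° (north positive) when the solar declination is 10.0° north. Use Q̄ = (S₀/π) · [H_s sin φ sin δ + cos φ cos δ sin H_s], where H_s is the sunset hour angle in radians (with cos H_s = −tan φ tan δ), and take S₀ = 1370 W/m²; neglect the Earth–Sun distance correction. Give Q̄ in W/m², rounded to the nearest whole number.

cos H_s = −tan(-3.1°) · tan(10.0°) = 0.0095, so H_s = arccos(0.0095) = 89.46°. In radians, H_s = 1.5614.
H_s sin φ sin δ = 1.5614 × -0.0541 × 0.1736 = -0.0147.
cos φ cos δ sin H_s = 0.9985 × 0.9848 × 1.0000 = 0.9833.
Q̄ = (1370/π) × (-0.0147 + 0.9833) = 436.08 × 0.9686 = 422.39 W/m².

422 W/m²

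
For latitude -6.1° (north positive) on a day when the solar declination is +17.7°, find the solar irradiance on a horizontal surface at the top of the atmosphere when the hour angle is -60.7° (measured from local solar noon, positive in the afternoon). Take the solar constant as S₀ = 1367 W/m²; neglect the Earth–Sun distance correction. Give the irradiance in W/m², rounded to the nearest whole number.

With φ = -6.1°, δ = 17.7°, H = -60.70°: sin φ sin δ = -0.0323, cos φ cos δ cos H = 0.4636, so cos θ_z = 0.4313.
Top-of-atmosphere irradiance = S₀ cos θ_z = 1367 × 0.4313 = 589.59 W/m².

590 W/m²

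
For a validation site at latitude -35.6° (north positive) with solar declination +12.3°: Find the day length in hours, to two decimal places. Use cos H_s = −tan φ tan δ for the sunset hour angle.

10.80 hours

cos H_s = −tan(-35.6°) · tan(12.3°) = 0.1561, so H_s = arccos(0.1561) = 81.02°.
Day length = 2 H_s / 15° h⁻¹ = 162.04° / 15 = 10.803 h.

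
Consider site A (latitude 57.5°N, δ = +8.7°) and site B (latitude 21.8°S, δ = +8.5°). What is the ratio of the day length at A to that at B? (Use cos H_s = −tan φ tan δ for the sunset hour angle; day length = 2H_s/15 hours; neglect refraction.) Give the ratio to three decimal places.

1.200

A: H_s = arccos(−tan 57.5° · tan 8.7°) = 103.90°, so 2H_s/15 = 13.8533 h.
B: H_s = arccos(−tan -21.8° · tan 8.5°) = 86.57°, so 2H_s/15 = 11.5427 h.
Ratio A/B = 13.8533 / 11.5427 = 1.2002.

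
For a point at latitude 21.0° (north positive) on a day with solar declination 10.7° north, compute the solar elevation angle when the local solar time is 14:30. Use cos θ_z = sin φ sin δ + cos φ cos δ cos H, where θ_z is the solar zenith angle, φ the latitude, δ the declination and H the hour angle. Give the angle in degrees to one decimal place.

52.6°

Hour angle H = 15° × (14.5 − 12) = 37.50°.
cos θ_z = sin φ sin δ + cos φ cos δ cos H = (0.3584)(0.1857) + (0.9336)(0.9826)(0.7934) = 0.7944.
θ_z = arccos(0.7944) = 37.40°, so the elevation is 90° − 37.40° = 52.60°.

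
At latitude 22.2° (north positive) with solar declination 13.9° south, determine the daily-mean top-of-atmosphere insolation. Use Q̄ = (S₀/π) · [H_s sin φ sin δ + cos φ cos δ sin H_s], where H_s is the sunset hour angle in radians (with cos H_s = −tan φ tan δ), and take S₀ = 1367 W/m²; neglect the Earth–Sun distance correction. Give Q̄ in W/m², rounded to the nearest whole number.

cos H_s = −tan(22.2°) · tan(-13.9°) = 0.1010, so H_s = arccos(0.1010) = 84.20°. In radians, H_s = 1.4696.
H_s sin φ sin δ = 1.4696 × 0.3778 × -0.2402 = -0.1334.
cos φ cos δ sin H_s = 0.9259 × 0.9707 × 0.9949 = 0.8942.
Q̄ = (1367/π) × (-0.1334 + 0.8942) = 435.13 × 0.7608 = 331.05 W/m².

331 W/m²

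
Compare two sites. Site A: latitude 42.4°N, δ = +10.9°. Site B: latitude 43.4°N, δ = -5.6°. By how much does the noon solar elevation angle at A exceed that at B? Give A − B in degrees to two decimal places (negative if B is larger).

+17.50°

A: 90° − |42.4 − (10.9)| = 58.50°.
B: 90° − |43.4 − (-5.6)| = 41.00°.
A − B = 58.50 − 41.00 = 17.50°.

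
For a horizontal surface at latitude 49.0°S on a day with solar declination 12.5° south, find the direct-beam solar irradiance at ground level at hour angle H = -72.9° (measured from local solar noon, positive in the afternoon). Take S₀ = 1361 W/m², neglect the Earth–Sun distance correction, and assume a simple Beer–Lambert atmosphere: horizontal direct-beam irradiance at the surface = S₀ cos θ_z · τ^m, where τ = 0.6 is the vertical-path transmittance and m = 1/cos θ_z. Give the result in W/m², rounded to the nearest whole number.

cos θ_z = sin φ sin δ + cos φ cos δ cos H = (-0.7547)(-0.2164) + (0.6561)(0.9763)(0.2940) = 0.3516.
Air mass m = 1/cos θ_z = 1/0.3516 = 2.844; τ^m = 0.6^2.844 = 0.2339.
Surface direct beam = 1361 × 0.3516 × 0.2339 = 111.93 W/m².

112 W/m²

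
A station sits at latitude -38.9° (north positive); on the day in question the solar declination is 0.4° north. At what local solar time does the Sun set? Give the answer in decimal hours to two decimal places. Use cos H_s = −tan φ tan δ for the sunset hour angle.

−tan φ tan δ = −(-0.8069)(0.0070) = 0.0056; H_s = arccos(0.0056) = 89.68°.
Sunset is at 12 + H_s/15 = 12 + 5.979 = 17.979 h local solar time.

17.98 h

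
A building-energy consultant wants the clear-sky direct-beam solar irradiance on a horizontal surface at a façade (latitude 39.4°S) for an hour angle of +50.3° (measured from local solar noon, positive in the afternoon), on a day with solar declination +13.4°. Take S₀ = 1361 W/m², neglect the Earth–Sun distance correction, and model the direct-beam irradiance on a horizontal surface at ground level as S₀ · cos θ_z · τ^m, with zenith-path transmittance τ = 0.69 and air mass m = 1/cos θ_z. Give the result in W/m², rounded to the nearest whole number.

cos θ_z = sin φ sin δ + cos φ cos δ cos H = (-0.6347)(0.2317) + (0.7727)(0.9728)(0.6388) = 0.3331.
Air mass m = 1/cos θ_z = 1/0.3331 = 3.002; τ^m = 0.69^3.002 = 0.3283.
Surface direct beam = 1361 × 0.3331 × 0.3283 = 148.83 W/m².

149 W/m²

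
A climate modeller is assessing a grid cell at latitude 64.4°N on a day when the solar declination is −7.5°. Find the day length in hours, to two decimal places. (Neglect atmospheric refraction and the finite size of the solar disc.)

cos H_s = −tan(64.4°) · tan(-7.5°) = 0.2748, so H_s = arccos(0.2748) = 74.05°.
Day length = 2 H_s / 15° h⁻¹ = 148.10° / 15 = 9.873 h.

9.87 hours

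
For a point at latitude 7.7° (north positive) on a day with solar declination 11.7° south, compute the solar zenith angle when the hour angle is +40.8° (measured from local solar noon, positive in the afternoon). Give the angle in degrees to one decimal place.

45.0°

With φ = 7.7°, δ = -11.7°, H = 40.80°: sin φ sin δ = -0.0272, cos φ cos δ cos H = 0.7346, so cos θ_z = 0.7074.
θ_z = arccos(0.7074) = 44.98°.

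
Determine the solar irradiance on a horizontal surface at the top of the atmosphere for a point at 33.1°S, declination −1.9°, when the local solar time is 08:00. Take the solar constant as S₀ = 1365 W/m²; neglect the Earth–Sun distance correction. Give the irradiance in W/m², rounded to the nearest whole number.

596 W/m²

Hour angle H = 15° × (8 − 12) = -60.00°.
cos θ_z = sin φ sin δ + cos φ cos δ cos H = (-0.5461)(-0.0332) + (0.8377)(0.9995)(0.5000) = 0.4368.
Top-of-atmosphere irradiance = S₀ cos θ_z = 1365 × 0.4368 = 596.23 W/m².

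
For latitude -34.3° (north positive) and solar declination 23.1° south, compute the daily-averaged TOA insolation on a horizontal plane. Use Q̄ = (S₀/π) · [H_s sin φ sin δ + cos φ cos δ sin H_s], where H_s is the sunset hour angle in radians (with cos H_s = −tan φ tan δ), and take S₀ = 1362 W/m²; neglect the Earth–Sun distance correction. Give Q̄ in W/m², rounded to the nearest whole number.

The sunset hour angle satisfies cos H_s = −tan φ tan δ = -0.2910, giving H_s = 106.92°. In radians, H_s = 1.8661.
H_s sin φ sin δ = 1.8661 × -0.5635 × -0.3923 = 0.4125.
cos φ cos δ sin H_s = 0.8261 × 0.9198 × 0.9567 = 0.7269.
Q̄ = (1362/π) × (0.4125 + 0.7269) = 433.54 × 1.1394 = 493.98 W/m².

494 W/m²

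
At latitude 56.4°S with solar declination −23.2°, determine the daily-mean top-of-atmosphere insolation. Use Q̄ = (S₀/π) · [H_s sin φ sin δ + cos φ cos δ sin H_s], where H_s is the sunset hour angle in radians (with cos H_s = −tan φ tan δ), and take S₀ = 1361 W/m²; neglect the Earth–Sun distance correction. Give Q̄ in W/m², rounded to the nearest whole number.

−tan φ tan δ = −(-1.5051)(-0.4286) = -0.6451; H_s = arccos(-0.6451) = 130.17°. In radians, H_s = 2.2719.
H_s sin φ sin δ = 2.2719 × -0.8329 × -0.3939 = 0.7454.
cos φ cos δ sin H_s = 0.5534 × 0.9191 × 0.7641 = 0.3886.
Q̄ = (1361/π) × (0.7454 + 0.3886) = 433.22 × 1.1340 = 491.27 W/m².

491 W/m²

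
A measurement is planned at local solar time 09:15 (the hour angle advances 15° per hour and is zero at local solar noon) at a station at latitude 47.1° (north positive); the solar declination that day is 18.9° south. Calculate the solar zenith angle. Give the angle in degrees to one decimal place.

75.7°

Hour angle H = 15° × (9.25 − 12) = -41.25°.
With φ = 47.1°, δ = -18.9°, H = -41.25°: sin φ sin δ = -0.2373, cos φ cos δ cos H = 0.4842, so cos θ_z = 0.2469.
θ_z = arccos(0.2469) = 75.71°.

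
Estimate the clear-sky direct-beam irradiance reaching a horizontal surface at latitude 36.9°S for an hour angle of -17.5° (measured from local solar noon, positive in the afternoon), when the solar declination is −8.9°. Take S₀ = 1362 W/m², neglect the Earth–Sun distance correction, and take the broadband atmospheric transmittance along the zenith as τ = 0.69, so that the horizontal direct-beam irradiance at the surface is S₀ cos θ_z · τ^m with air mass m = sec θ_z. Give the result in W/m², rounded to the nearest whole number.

cos θ_z = sin(-36.9°) sin(-8.9°) + cos(-36.9°) cos(-8.9°) cos(-17.50°) = 0.0929 + 0.7535 = 0.8464.
Air mass m = 1/cos θ_z = 1/0.8464 = 1.181; τ^m = 0.69^1.181 = 0.6452.
Surface direct beam = 1362 × 0.8464 × 0.6452 = 743.78 W/m².

744 W/m²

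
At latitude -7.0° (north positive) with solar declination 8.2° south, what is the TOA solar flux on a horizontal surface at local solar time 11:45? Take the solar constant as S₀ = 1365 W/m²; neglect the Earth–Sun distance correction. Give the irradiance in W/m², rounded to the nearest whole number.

Hour angle H = 15° × (11.75 − 12) = -3.75°.
cos θ_z = sin(-7.0°) sin(-8.2°) + cos(-7.0°) cos(-8.2°) cos(-3.75°) = 0.0174 + 0.9803 = 0.9977.
Top-of-atmosphere irradiance = S₀ cos θ_z = 1365 × 0.9977 = 1361.86 W/m².

1362 W/m²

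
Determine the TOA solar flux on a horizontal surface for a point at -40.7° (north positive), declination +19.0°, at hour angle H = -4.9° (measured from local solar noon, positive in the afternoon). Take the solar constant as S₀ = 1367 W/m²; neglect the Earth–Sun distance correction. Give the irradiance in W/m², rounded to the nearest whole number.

686 W/m²

With φ = -40.7°, δ = 19.0°, H = -4.90°: sin φ sin δ = -0.2123, cos φ cos δ cos H = 0.7142, so cos θ_z = 0.5019.
Top-of-atmosphere irradiance = S₀ cos θ_z = 1367 × 0.5019 = 686.10 W/m².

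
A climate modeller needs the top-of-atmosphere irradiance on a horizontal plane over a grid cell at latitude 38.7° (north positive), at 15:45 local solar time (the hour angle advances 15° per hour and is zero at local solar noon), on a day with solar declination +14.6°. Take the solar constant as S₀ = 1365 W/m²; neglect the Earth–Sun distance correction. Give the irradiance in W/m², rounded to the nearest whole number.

Hour angle H = 15° × (15.75 − 12) = 56.25°.
cos θ_z = sin φ sin δ + cos φ cos δ cos H = (0.6252)(0.2521) + (0.7804)(0.9677)(0.5556) = 0.5772.
Top-of-atmosphere irradiance = S₀ cos θ_z = 1365 × 0.5772 = 787.88 W/m².

788 W/m²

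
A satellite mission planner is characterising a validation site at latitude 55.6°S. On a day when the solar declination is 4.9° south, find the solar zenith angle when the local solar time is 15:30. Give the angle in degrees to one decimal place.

Hour angle H = 15° × (15.5 − 12) = 52.50°.
With φ = -55.6°, δ = -4.9°, H = 52.50°: sin φ sin δ = 0.0705, cos φ cos δ cos H = 0.3427, so cos θ_z = 0.4132.
θ_z = arccos(0.4132) = 65.59°.

65.6°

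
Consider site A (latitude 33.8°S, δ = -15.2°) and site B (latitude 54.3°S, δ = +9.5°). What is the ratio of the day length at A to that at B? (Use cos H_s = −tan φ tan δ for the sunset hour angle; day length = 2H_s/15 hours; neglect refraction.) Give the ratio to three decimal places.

1.313

A: H_s = arccos(−tan -33.8° · tan -15.2°) = 100.48°, so 2H_s/15 = 13.3973 h.
B: H_s = arccos(−tan -54.3° · tan 9.5°) = 76.53°, so 2H_s/15 = 10.2040 h.
Ratio A/B = 13.3973 / 10.2040 = 1.3129.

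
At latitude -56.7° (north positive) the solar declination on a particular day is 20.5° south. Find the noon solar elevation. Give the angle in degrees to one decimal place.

53.8°

At local solar noon the hour angle is zero, so the elevation is 90° − |φ − δ| = 90° − |-56.7° − (-20.5°)| = 90° − 36.2° = 53.8°.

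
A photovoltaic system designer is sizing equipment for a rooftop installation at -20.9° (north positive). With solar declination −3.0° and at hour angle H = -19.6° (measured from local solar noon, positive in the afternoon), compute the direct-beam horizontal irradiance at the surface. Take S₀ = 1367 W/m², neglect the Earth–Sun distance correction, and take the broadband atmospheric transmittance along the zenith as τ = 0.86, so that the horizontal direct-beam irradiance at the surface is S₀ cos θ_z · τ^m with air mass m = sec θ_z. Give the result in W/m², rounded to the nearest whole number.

1037 W/m²

cos θ_z = sin(-20.9°) sin(-3.0°) + cos(-20.9°) cos(-3.0°) cos(-19.60°) = 0.0187 + 0.8789 = 0.8976.
Air mass m = 1/cos θ_z = 1/0.8976 = 1.114; τ^m = 0.86^1.114 = 0.8453.
Surface direct beam = 1367 × 0.8976 × 0.8453 = 1037.20 W/m².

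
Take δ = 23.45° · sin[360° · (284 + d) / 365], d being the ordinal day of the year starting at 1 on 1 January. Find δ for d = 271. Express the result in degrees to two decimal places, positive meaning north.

-3.02°

360 × (284 + 271) / 365 = 547.397°; sin(547.397°) = -0.1287.
δ = 23.45 × -0.1287 = -3.018° ≈ -3.02°.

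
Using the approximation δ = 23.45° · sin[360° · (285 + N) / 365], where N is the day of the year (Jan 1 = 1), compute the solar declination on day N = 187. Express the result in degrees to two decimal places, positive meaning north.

+22.59°

360 × (285 + 187) / 365 = 465.534°; sin(465.534°) = 0.9635.
δ = 23.45 × 0.9635 = 22.594° ≈ +22.59°.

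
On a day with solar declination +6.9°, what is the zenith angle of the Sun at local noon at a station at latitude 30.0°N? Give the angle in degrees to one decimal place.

23.1°

At local solar noon the hour angle is zero, so the zenith angle is |φ − δ| = |30.0° − (6.9°)| = 23.1°.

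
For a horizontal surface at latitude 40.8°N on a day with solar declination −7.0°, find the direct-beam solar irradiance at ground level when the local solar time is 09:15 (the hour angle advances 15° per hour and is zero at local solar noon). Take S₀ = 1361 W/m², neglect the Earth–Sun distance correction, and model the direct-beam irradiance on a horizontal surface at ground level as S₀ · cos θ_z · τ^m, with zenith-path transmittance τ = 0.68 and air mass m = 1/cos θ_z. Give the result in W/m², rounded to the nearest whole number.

Hour angle H = 15° × (9.25 − 12) = -41.25°.
With φ = 40.8°, δ = -7.0°, H = -41.25°: sin φ sin δ = -0.0796, cos φ cos δ cos H = 0.5649, so cos θ_z = 0.4853.
Air mass m = 1/cos θ_z = 1/0.4853 = 2.061; τ^m = 0.68^2.061 = 0.4516.
Surface direct beam = 1361 × 0.4853 × 0.4516 = 298.28 W/m².

298 W/m²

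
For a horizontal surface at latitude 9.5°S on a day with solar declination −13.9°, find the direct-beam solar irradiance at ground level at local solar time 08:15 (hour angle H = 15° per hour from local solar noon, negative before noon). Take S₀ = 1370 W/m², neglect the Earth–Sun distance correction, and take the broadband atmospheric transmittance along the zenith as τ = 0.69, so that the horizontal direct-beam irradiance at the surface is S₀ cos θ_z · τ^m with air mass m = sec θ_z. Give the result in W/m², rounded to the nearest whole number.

409 W/m²

Hour angle H = 15° × (8.25 − 12) = -56.25°.
cos θ_z = sin φ sin δ + cos φ cos δ cos H = (-0.1650)(-0.2402) + (0.9863)(0.9707)(0.5556) = 0.5716.
Air mass m = 1/cos θ_z = 1/0.5716 = 1.749; τ^m = 0.69^1.749 = 0.5226.
Surface direct beam = 1370 × 0.5716 × 0.5226 = 409.24 W/m².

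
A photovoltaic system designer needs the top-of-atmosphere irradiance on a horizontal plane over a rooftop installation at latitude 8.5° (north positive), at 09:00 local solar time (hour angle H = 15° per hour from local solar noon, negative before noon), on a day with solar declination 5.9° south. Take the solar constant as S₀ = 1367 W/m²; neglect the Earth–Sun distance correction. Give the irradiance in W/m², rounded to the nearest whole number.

930 W/m²

Hour angle H = 15° × (9 − 12) = -45.00°.
With φ = 8.5°, δ = -5.9°, H = -45.00°: sin φ sin δ = -0.0152, cos φ cos δ cos H = 0.6956, so cos θ_z = 0.6804.
Top-of-atmosphere irradiance = S₀ cos θ_z = 1367 × 0.6804 = 930.11 W/m².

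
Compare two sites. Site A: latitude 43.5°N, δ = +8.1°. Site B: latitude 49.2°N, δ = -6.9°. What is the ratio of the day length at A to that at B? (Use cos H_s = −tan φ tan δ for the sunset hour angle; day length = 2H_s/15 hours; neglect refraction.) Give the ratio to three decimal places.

1.193

A: H_s = arccos(−tan 43.5° · tan 8.1°) = 97.76°, so 2H_s/15 = 13.0347 h.
B: H_s = arccos(−tan 49.2° · tan -6.9°) = 81.94°, so 2H_s/15 = 10.9253 h.
Ratio A/B = 13.0347 / 10.9253 = 1.1931.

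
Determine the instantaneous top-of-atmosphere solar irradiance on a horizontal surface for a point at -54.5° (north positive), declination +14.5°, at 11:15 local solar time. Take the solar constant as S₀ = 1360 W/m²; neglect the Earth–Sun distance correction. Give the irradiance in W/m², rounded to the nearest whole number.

Hour angle H = 15° × (11.25 − 12) = -11.25°.
cos θ_z = sin φ sin δ + cos φ cos δ cos H = (-0.8141)(0.2504) + (0.5807)(0.9681)(0.9808) = 0.3475.
Top-of-atmosphere irradiance = S₀ cos θ_z = 1360 × 0.3475 = 472.60 W/m².

473 W/m²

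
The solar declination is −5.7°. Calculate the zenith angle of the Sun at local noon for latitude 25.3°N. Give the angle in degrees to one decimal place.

At local solar noon the hour angle is zero, so the zenith angle is |φ − δ| = |25.3° − (-5.7°)| = 31.0°.

31.0°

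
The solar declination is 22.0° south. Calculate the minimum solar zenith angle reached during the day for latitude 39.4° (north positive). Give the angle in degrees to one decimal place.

61.4°

At local solar noon the hour angle is zero, so the zenith angle is |φ − δ| = |39.4° − (-22.0°)| = 61.4°.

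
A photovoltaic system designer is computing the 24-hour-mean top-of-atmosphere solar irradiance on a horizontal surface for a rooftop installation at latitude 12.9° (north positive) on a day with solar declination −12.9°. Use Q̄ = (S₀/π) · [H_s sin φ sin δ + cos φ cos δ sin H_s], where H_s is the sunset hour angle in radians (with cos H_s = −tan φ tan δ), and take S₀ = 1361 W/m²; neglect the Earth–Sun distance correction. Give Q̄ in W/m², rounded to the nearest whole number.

−tan φ tan δ = −(0.2290)(-0.2290) = 0.0524; H_s = arccos(0.0524) = 87.00°. In radians, H_s = 1.5184.
H_s sin φ sin δ = 1.5184 × 0.2233 × -0.2233 = -0.0757.
cos φ cos δ sin H_s = 0.9748 × 0.9748 × 0.9986 = 0.9489.
Q̄ = (1361/π) × (-0.0757 + 0.9489) = 433.22 × 0.8732 = 378.29 W/m².

378 W/m²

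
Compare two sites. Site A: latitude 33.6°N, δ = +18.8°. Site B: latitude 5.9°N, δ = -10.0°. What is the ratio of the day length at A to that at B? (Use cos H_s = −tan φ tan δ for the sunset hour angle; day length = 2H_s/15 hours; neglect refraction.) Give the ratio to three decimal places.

A: H_s = arccos(−tan 33.6° · tan 18.8°) = 103.07°, so 2H_s/15 = 13.7427 h.
B: H_s = arccos(−tan 5.9° · tan -10.0°) = 88.96°, so 2H_s/15 = 11.8613 h.
Ratio A/B = 13.7427 / 11.8613 = 1.1586.

1.159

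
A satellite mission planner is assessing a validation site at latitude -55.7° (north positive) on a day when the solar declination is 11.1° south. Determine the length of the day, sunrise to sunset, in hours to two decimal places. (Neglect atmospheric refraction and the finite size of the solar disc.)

The sunset hour angle satisfies cos H_s = −tan φ tan δ = -0.2876, giving H_s = 106.71°.
Day length = 2 H_s / 15° h⁻¹ = 213.42° / 15 = 14.228 h.

14.23 hours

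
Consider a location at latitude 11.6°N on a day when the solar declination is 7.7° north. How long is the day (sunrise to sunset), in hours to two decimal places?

12.21 hours

−tan φ tan δ = −(0.2053)(0.1352) = -0.0278; H_s = arccos(-0.0278) = 91.59°.
Day length = 2 H_s / 15° h⁻¹ = 183.18° / 15 = 12.212 h.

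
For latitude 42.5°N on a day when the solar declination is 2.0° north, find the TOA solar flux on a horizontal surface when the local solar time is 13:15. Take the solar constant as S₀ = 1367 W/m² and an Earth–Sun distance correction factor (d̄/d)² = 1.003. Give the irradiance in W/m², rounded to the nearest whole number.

Hour angle H = 15° × (13.25 − 12) = 18.75°.
cos θ_z = sin φ sin δ + cos φ cos δ cos H = (0.6756)(0.0349) + (0.7373)(0.9994)(0.9469) = 0.7213.
Top-of-atmosphere irradiance = S₀ (d̄/d)² cos θ_z = 1367 × 1.003 × 0.7213 = 988.98 W/m².

989 W/m²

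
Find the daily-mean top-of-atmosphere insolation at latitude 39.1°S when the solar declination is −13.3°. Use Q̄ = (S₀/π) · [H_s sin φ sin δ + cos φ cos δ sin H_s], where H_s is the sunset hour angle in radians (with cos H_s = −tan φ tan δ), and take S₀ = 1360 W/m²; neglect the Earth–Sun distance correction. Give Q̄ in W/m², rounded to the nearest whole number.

432 W/m²

−tan φ tan δ = −(-0.8127)(-0.2364) = -0.1921; H_s = arccos(-0.1921) = 101.08°. In radians, H_s = 1.7642.
H_s sin φ sin δ = 1.7642 × -0.6307 × -0.2300 = 0.2559.
cos φ cos δ sin H_s = 0.7760 × 0.9732 × 0.9814 = 0.7412.
Q̄ = (1360/π) × (0.2559 + 0.7412) = 432.90 × 0.9971 = 431.64 W/m².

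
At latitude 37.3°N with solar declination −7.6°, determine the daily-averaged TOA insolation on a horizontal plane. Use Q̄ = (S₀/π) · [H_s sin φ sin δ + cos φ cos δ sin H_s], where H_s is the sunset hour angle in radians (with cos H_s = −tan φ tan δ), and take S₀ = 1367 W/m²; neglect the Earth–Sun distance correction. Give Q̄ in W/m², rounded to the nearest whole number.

290 W/m²

The sunset hour angle satisfies cos H_s = −tan φ tan δ = 0.1016, giving H_s = 84.17°. In radians, H_s = 1.4690.
H_s sin φ sin δ = 1.4690 × 0.6060 × -0.1323 = -0.1178.
cos φ cos δ sin H_s = 0.7955 × 0.9912 × 0.9948 = 0.7844.
Q̄ = (1367/π) × (-0.1178 + 0.7844) = 435.13 × 0.6666 = 290.06 W/m².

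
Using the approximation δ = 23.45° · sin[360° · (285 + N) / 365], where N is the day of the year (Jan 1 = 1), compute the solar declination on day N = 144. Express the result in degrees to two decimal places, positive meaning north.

+20.92°

360 × (285 + 144) / 365 = 423.123°; sin(423.123°) = 0.8920.
δ = 23.45 × 0.8920 = 20.917° ≈ +20.92°.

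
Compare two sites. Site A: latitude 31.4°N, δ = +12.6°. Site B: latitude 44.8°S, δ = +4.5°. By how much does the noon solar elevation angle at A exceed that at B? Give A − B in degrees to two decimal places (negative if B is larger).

A: 90° − |31.4 − (12.6)| = 71.20°.
B: 90° − |-44.8 − (4.5)| = 40.70°.
A − B = 71.20 − 40.70 = 30.50°.

+30.50°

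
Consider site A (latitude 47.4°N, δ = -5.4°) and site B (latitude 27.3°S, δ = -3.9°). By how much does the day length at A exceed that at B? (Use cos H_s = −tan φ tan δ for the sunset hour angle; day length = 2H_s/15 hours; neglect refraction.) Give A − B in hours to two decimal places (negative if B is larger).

-1.06 h

A: H_s = arccos(−tan 47.4° · tan -5.4°) = 84.10°, so 2H_s/15 = 11.2133 h.
B: H_s = arccos(−tan -27.3° · tan -3.9°) = 92.02°, so 2H_s/15 = 12.2693 h.
A − B = 11.2133 − 12.2693 = -1.0560 h.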